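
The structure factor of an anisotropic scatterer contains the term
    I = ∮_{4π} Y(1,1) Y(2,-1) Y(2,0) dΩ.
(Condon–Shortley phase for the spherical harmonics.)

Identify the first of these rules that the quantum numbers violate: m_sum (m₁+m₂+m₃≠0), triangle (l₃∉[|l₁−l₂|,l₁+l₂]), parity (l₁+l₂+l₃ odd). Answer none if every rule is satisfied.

azimuthal sum: 1 − 1 + 0 = 0  ✓
1 ≤ 2 ≤ 3 (triangle on l)  ✓
L = 1 + 2 + 2 = 5 (odd)  ✗

parity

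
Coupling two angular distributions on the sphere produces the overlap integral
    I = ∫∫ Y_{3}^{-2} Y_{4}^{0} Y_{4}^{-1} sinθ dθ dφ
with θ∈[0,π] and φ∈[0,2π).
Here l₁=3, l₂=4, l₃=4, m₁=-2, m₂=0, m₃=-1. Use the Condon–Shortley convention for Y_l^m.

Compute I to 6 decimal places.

-2 + 0 − 1 = -3 ≠ 0: azimuthal integral kills it; I = 0

0.000000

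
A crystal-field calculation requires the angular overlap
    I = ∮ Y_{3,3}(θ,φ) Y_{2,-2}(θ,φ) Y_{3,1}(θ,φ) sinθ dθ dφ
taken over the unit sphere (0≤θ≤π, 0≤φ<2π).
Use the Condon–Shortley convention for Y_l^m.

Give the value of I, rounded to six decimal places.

Σmᵢ = 2 ≠ 0, so the φ-integral vanishes; I = 0

0.000000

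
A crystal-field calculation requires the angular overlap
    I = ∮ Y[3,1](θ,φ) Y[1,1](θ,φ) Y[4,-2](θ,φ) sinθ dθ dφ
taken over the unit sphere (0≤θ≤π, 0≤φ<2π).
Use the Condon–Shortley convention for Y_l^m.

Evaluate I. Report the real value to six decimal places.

Checks pass: Σm=0; 8 even; l₃=4∈[2,4].
(2·3+1)(2·1+1)(2·4+1) = 189
Δ: 0! 6! 2! / 9! → 1/252
sum: t=0:+1/36 = 1/36
3j²(3 1 4; 0 0 0) = Δ·Π!·Σ² = 4/63  (sign +1)
sum: t=0:+1/96 = 1/96
3j²(3 1 4; 1 1 -2) = Δ·Π!·Σ² = 5/84  (sign +1)
combine: 4πI² = 189·4/63·5/84 = 5/7
take √, sign +1: I = 0.23841361

0.238414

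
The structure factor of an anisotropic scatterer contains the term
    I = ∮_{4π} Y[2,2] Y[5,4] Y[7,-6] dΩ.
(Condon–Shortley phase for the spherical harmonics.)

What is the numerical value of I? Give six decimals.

Rules hold: Σm=0, L=14 even, 3≤7≤7.
N = 5·11·15 = 825
Δ = 0!·4!·10!/15! = 1/15015
Racah Σ t=0..0: t=0:+1/57600 = 1/57600
⇒ 3j(2 5 7; 0 0 0)² = 21/715, sgn -1
Racah Σ t=0..0: t=0:+1/8709120 = 1/8709120
⇒ 3j(2 5 7; 2 4 -6)² = 1/21, sgn -1
4πI² = N·(3j₀)²·(3jₘ)² = 15/13
I = +1·√(1.15385/4π) = 0.30301841

0.303018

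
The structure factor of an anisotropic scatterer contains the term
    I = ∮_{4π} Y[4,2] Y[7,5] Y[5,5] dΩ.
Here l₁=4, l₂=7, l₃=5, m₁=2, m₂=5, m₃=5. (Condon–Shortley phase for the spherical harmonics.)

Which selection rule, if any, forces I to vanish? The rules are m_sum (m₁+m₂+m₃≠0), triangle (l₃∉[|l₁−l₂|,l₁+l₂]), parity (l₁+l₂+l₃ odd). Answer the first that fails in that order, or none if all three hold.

azimuthal sum: 2 + 5 + 5 = 12  ✗
3 ≤ 5 ≤ 11 (triangle on l)
L = 4 + 7 + 5 = 16 (even)

m_sum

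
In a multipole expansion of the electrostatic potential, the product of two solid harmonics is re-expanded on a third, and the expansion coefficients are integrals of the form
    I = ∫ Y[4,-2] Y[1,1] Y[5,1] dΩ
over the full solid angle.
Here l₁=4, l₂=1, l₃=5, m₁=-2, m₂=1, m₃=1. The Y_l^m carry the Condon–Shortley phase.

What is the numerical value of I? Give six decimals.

Rules hold: Σm=0, L=10 even, 3≤5≤5.
N = 9·3·11 = 297
Δ = 0!·8!·2!/11! = 1/495
Racah Σ t=0..0: t=0:+1/576 = 1/576
⇒ 3j(4 1 5; 0 0 0)² = 5/99, sgn -1
Racah Σ t=0..0: t=0:+1/2880 = 1/2880
⇒ 3j(4 1 5; -2 1 1)² = 2/165, sgn +1
4πI² = N·(3j₀)²·(3jₘ)² = 2/11
I = -1·√(0.181818/4π) = -0.12028562

-0.120286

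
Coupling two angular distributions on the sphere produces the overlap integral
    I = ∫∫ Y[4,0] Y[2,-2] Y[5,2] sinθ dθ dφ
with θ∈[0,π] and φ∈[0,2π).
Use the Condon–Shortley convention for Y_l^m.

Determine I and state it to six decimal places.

0.000000

Σlᵢ=11 odd — θ-integrand is odd under cosθ→−cosθ; I=0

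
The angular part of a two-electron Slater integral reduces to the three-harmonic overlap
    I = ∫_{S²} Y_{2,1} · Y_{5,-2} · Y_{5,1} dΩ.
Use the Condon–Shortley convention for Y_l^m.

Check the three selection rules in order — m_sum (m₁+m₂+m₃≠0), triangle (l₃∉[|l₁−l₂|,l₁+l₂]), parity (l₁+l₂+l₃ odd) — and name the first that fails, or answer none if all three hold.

Σmᵢ = 0  ✓
l₃∈[|l₁−l₂|,l₁+l₂]=[3,7], have l₃=5  ✓
Σlᵢ = 12 ⇒ even  ✓

none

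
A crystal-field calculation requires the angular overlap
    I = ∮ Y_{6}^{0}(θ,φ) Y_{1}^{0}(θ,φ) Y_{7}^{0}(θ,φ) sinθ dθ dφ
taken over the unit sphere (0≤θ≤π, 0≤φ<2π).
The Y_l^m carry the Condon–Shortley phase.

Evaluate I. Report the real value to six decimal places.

m-sum 0 ✓  L=14 even ✓  5≤7≤7 ✓
Π(2lᵢ+1) = 13×3×15 = 585
triangle coeff Δ(6,1,7) = 1/1365
Σ_t [0,0]: t=0:+1/518400 = 1/518400
(3j)²=7/195 [(6 1 7; 0 0 0)], sign=-1
(m-triple is (0,0,0) — same symbol as above.)
⇒ 4πI² = 49/65
I = (+1)√(49/65/(4π)) = 0.24492687

0.244927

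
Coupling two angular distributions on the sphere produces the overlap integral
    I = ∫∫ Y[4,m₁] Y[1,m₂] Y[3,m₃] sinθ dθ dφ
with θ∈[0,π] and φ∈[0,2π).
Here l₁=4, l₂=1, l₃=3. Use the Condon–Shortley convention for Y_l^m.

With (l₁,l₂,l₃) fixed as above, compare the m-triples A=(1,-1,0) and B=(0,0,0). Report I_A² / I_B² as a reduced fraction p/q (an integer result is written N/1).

l's match ⇒ only the (l;m) 3-j factors differ between A and B.
A: triangle coeff Δ(4,1,3) = 1/252; Σ_t [0,0]: t=0:+1/72 = 1/72; (3j)²=5/126 [(4 1 3; 1 -1 0)], sign=-1
B: triangle coeff Δ(4,1,3) = 1/252; Σ_t [1,1]: t=1:−1/36 = -1/36; (3j)²=4/63 [(4 1 3; 0 0 0)], sign=+1
I_A²/I_B² = (5/126)/(4/63) = 5/8

5/8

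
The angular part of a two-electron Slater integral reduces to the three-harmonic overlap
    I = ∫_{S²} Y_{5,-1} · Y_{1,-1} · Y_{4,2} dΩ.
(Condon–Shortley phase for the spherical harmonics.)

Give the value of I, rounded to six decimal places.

-0.120286

Rules hold: Σm=0, L=10 even, 4≤4≤6.
N = 11·3·9 = 297
Δ = 2!·8!·0!/11! = 1/495
Racah Σ t=1..1: t=1:−1/576 = -1/576
⇒ 3j(5 1 4; 0 0 0)² = 5/99, sgn -1
Racah Σ t=0..0: t=0:+1/2880 = 1/2880
⇒ 3j(5 1 4; -1 -1 2)² = 2/165, sgn +1
4πI² = N·(3j₀)²·(3jₘ)² = 2/11
I = -1·√(0.181818/4π) = -0.12028562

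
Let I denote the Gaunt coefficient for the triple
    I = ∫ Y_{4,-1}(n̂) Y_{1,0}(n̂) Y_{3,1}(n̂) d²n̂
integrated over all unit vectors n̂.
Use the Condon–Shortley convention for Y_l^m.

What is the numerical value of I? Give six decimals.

m-sum 0 ✓  L=8 even ✓  3≤3≤5 ✓
Π(2lᵢ+1) = 9×3×7 = 189
triangle coeff Δ(4,1,3) = 1/252
Σ_t [1,1]: t=1:−1/36 = -1/36
(3j)²=4/63 [(4 1 3; 0 0 0)], sign=+1
Σ_t [1,1]: t=1:−1/48 = -1/48
(3j)²=5/84 [(4 1 3; -1 0 1)], sign=-1
⇒ 4πI² = 5/7
I = (-1)√(5/7/(4π)) = -0.23841361

-0.238414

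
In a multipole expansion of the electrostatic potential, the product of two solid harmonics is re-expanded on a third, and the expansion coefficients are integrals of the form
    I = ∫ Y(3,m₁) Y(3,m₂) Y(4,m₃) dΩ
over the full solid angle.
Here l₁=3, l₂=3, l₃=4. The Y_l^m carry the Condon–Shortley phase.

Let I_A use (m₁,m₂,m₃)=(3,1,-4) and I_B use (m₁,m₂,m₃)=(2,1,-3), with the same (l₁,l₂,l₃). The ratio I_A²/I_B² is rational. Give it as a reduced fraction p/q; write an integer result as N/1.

Shared (l₁,l₂,l₃)=(3,3,4): N and (l;000)² cancel in I_A²/I_B².
A: Δ = 2!·4!·4!/11! = 1/34650; Racah Σ t=0..0: t=0:+1/1152 = 1/1152; ⇒ 3j(3 3 4; 3 1 -4)² = 1/33, sgn +1
B: Δ = 2!·4!·4!/11! = 1/34650; Racah Σ t=0..1: t=0:+1/288 t=1:−1/144 = -1/288; ⇒ 3j(3 3 4; 2 1 -3)² = 1/99, sgn +1
I_A²/I_B² = (1/33)/(1/99) = 3/1

3/1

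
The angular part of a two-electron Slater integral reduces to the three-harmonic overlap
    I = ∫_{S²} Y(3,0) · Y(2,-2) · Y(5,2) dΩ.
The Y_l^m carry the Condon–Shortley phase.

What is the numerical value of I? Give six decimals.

m-sum 0 ✓  L=10 even ✓  1≤5≤5 ✓
Π(2lᵢ+1) = 7×5×11 = 385
triangle coeff Δ(3,2,5) = 1/2310
Σ_t [0,0]: t=0:+1/144 = 1/144
(3j)²=10/231 [(3 2 5; 0 0 0)], sign=-1
Σ_t [0,0]: t=0:+1/864 = 1/864
(3j)²=1/66 [(3 2 5; 0 -2 2)], sign=-1
⇒ 4πI² = 25/99
I = (+1)√(25/99/(4π)) = 0.14175797

0.141758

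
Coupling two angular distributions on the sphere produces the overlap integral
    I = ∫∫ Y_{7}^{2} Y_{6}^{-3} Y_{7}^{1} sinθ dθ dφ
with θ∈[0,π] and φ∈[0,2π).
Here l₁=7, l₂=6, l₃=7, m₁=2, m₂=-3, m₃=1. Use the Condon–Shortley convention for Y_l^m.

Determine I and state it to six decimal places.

m-sum 0 ✓  L=20 even ✓  1≤7≤13 ✓
Π(2lᵢ+1) = 15×13×15 = 2925
triangle coeff Δ(7,6,7) = 1/2444321880
Σ_t [0,6]: t=0:+1/2612736000 t=1:−1/20736000 t=2:+1/1658880 t=3:−1/746496 t=4:+1/1658880 t=5:−1/20736000 t=6:+1/2612736000 = -1/4354560
(3j)²=1000/138567 [(7 6 7; 0 0 0)], sign=+1
Σ_t [0,3]: t=0:+1/18662400 t=1:−1/3317760 t=2:+1/4147200 t=3:−1/37324800 = -1/29859840
(3j)²=175/138567 [(7 6 7; 2 -3 1)], sign=-1
⇒ 4πI² = 4375000/164109517
I = (-1)√(4375000/164109517/(4π)) = -0.04605929

-0.046059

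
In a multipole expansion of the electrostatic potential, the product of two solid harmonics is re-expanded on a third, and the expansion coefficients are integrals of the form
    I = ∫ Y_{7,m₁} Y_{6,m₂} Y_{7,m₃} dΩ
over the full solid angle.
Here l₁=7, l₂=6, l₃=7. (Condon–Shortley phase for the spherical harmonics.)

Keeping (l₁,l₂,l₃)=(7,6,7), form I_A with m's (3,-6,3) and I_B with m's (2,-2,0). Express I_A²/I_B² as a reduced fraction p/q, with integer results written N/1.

l's match ⇒ only the (l;m) 3-j factors differ between A and B.
A: triangle coeff Δ(7,6,7) = 1/2444321880; Σ_t [0,0]: t=0:+1/298598400 = 1/298598400; (3j)²=70/4199 [(7 6 7; 3 -6 3)], sign=+1
B: triangle coeff Δ(7,6,7) = 1/2444321880; Σ_t [0,4]: t=0:+1/24883200 t=1:−1/2488320 t=2:+1/1658880 t=3:−1/6220800 t=4:+1/174182400 = 1/11612160; (3j)²=150/46189 [(7 6 7; 2 -2 0)], sign=-1
I_A²/I_B² = (70/4199)/(150/46189) = 77/15

77/15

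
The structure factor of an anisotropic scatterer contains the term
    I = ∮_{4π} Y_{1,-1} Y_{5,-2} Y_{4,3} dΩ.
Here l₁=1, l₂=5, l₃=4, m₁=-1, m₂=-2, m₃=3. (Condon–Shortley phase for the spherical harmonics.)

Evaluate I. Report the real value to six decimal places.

0.085055

Rules hold: Σm=0, L=10 even, 4≤4≤6.
N = 3·11·9 = 297
Δ = 2!·0!·8!/11! = 1/495
Racah Σ t=1..1: t=1:−1/576 = -1/576
⇒ 3j(1 5 4; 0 0 0)² = 5/99, sgn -1
Racah Σ t=2..2: t=2:+1/10080 = 1/10080
⇒ 3j(1 5 4; -1 -2 3)² = 1/165, sgn -1
4πI² = N·(3j₀)²·(3jₘ)² = 1/11
I = +1·√(0.0909091/4π) = 0.08505478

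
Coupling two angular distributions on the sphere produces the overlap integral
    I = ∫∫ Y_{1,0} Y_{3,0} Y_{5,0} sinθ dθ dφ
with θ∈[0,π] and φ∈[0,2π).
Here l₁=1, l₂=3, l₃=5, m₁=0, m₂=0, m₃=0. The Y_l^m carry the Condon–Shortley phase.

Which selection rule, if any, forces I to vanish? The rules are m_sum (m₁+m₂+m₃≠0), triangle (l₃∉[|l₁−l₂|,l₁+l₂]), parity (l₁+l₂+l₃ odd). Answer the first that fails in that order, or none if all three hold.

azimuthal sum: 0 + 0 + 0 = 0  ✓
2 ≤ 5 ≤ 4 (triangle on l)  ✗
L = 1 + 3 + 5 = 9 (odd)

triangle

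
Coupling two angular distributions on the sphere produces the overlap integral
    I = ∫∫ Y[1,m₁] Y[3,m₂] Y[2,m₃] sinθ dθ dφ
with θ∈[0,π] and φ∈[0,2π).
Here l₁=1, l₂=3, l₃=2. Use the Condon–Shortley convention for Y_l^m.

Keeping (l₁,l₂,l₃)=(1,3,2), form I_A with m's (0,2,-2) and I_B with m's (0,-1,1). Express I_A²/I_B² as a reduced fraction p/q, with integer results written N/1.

5/8

Same 1,3,2: normalisation and zero-m 3j drop out of the ratio.
A: Δ: 2! 0! 4! / 7! → 1/105; sum: t=1:−1/24 = -1/24; 3j²(1 3 2; 0 2 -2) = Δ·Π!·Σ² = 1/21  (sign -1)
B: Δ: 2! 0! 4! / 7! → 1/105; sum: t=1:−1/6 = -1/6; 3j²(1 3 2; 0 -1 1) = Δ·Π!·Σ² = 8/105  (sign +1)
I_A²/I_B² = (1/21)/(8/105) = 5/8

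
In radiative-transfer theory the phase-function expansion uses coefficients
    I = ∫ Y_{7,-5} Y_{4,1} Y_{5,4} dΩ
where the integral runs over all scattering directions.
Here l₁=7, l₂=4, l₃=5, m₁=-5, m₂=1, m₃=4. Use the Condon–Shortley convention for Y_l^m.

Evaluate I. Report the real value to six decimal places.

Rules hold: Σm=0, L=16 even, 3≤5≤11.
N = 15·9·11 = 1485
Δ = 6!·8!·2!/17! = 1/6126120
Racah Σ t=2..4: t=2:+1/69120 t=3:−1/20736 t=4:+1/69120 = -1/51840
⇒ 3j(7 4 5; 0 0 0)² = 280/21879, sgn +1
Racah Σ t=4..5: t=4:+1/1935360 t=5:−1/1209600 = -1/3225600
⇒ 3j(7 4 5; -5 1 4)² = 243/61880, sgn +1
4πI² = N·(3j₀)²·(3jₘ)² = 3645/48841
I = +1·√(0.0746299/4π) = 0.07706400

0.077064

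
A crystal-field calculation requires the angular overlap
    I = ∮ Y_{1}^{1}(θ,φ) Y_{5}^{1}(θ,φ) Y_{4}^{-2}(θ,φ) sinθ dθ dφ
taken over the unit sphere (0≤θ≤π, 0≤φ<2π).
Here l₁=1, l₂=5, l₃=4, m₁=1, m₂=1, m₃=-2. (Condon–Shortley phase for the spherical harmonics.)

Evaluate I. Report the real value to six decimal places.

-0.120286

m-sum 0 ✓  L=10 even ✓  4≤4≤6 ✓
Π(2lᵢ+1) = 3×11×9 = 297
triangle coeff Δ(1,5,4) = 1/495
Σ_t [1,1]: t=1:−1/576 = -1/576
(3j)²=5/99 [(1 5 4; 0 0 0)], sign=-1
Σ_t [0,0]: t=0:+1/2880 = 1/2880
(3j)²=2/165 [(1 5 4; 1 1 -2)], sign=+1
⇒ 4πI² = 2/11
I = (-1)√(2/11/(4π)) = -0.12028562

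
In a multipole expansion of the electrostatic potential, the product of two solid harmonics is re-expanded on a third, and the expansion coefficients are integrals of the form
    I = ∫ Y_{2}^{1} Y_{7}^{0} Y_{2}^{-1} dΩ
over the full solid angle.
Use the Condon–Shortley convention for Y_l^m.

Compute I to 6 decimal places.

0.000000

|2−7|≤2≤2+7 violated ⇒ I = 0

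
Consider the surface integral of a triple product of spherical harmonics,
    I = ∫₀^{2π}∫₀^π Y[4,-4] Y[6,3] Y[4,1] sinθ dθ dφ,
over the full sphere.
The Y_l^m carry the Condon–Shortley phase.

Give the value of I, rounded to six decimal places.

0.155830

Rules hold: Σm=0, L=14 even, 2≤4≤10.
N = 9·13·9 = 1053
Δ = 6!·2!·6!/15! = 1/1261260
Racah Σ t=2..4: t=2:+1/4608 t=3:−1/1296 t=4:+1/4608 = -7/20736
⇒ 3j(4 6 4; 0 0 0)² = 20/1287, sgn -1
Racah Σ t=6..6: t=6:+1/51840 = 1/51840
⇒ 3j(4 6 4; -4 3 1)² = 8/429, sgn -1
4πI² = N·(3j₀)²·(3jₘ)² = 480/1573
I = +1·√(0.305149/4π) = 0.15583009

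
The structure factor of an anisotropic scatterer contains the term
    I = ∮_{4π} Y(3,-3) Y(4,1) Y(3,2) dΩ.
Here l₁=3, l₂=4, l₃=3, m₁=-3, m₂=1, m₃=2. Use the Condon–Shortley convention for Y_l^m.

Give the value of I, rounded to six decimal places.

0.140463

m-sum 0 ✓  L=10 even ✓  1≤3≤7 ✓
Π(2lᵢ+1) = 7×9×7 = 441
triangle coeff Δ(3,4,3) = 1/34650
Σ_t [1,3]: t=1:−1/72 t=2:+1/16 t=3:−1/72 = 5/144
(3j)²=2/77 [(3 4 3; 0 0 0)], sign=-1
Σ_t [4,4]: t=4:+1/288 = 1/288
(3j)²=5/231 [(3 4 3; -3 1 2)], sign=-1
⇒ 4πI² = 30/121
I = (+1)√(30/121/(4π)) = 0.14046335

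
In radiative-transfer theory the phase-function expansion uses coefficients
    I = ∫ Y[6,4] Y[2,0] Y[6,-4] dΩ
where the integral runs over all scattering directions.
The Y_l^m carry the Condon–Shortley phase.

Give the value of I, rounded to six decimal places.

m-sum 0 ✓  L=14 even ✓  4≤6≤8 ✓
Π(2lᵢ+1) = 13×5×13 = 845
triangle coeff Δ(6,2,6) = 1/90090
Σ_t [0,2]: t=0:+1/69120 t=1:−1/14400 t=2:+1/69120 = -7/172800
(3j)²=14/715 [(6 2 6; 0 0 0)], sign=-1
Σ_t [0,2]: t=0:+1/322560 t=1:−1/362880 t=2:+1/14515200 = 1/2419200
(3j)²=2/5005 [(6 2 6; 4 0 -4)], sign=+1
⇒ 4πI² = 4/605
I = (-1)√(4/605/(4π)) = -0.02293757

-0.022938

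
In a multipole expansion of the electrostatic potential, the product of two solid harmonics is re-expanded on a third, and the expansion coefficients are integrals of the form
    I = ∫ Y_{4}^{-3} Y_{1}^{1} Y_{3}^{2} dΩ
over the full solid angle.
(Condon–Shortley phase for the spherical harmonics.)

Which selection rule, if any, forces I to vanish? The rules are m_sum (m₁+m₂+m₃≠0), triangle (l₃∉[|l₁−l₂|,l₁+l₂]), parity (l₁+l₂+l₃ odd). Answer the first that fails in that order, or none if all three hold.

none

azimuthal sum: -3 + 1 + 2 = 0  ✓
3 ≤ 3 ≤ 5 (triangle on l)  ✓
L = 4 + 1 + 3 = 8 (even)  ✓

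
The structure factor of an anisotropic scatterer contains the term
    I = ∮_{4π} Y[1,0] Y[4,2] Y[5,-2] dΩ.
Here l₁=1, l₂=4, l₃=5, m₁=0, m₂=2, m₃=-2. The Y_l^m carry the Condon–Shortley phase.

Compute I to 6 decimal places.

0.225034

Rules hold: Σm=0, L=10 even, 3≤5≤5.
N = 3·9·11 = 297
Δ = 0!·2!·8!/11! = 1/495
Racah Σ t=0..0: t=0:+1/576 = 1/576
⇒ 3j(1 4 5; 0 0 0)² = 5/99, sgn -1
Racah Σ t=0..0: t=0:+1/1440 = 1/1440
⇒ 3j(1 4 5; 0 2 -2)² = 7/165, sgn -1
4πI² = N·(3j₀)²·(3jₘ)² = 7/11
I = +1·√(0.636364/4π) = 0.22503380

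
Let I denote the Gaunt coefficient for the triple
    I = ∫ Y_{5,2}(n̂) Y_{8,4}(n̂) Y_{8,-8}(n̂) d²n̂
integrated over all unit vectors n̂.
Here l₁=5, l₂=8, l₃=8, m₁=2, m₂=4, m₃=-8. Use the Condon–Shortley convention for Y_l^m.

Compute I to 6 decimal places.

0.000000

m-sum = 2 + 4 − 8 = -2 ≠ 0 ⇒ I = 0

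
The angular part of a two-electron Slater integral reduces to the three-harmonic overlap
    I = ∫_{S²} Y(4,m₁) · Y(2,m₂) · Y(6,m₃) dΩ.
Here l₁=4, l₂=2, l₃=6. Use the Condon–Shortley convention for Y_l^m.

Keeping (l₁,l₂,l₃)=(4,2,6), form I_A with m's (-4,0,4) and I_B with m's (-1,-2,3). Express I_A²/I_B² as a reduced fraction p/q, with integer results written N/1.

Shared (l₁,l₂,l₃)=(4,2,6): N and (l;000)² cancel in I_A²/I_B².
A: Δ = 0!·8!·4!/13! = 1/6435; Racah Σ t=0..0: t=0:+1/161280 = 1/161280; ⇒ 3j(4 2 6; -4 0 4)² = 1/143, sgn +1
B: Δ = 0!·8!·4!/13! = 1/6435; Racah Σ t=0..0: t=0:+1/17280 = 1/17280; ⇒ 3j(4 2 6; -1 -2 3)² = 14/715, sgn -1
I_A²/I_B² = (1/143)/(14/715) = 5/14

5/14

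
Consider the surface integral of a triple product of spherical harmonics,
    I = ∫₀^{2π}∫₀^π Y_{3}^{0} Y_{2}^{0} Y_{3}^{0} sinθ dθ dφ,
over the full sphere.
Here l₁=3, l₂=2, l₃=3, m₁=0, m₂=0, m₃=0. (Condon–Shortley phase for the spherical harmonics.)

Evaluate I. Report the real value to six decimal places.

m-sum 0 ✓  L=8 even ✓  1≤3≤5 ✓
Π(2lᵢ+1) = 7×5×7 = 245
triangle coeff Δ(3,2,3) = 1/3780
Σ_t [0,2]: t=0:+1/24 t=1:−1/4 t=2:+1/24 = -1/6
(3j)²=4/105 [(3 2 3; 0 0 0)], sign=+1
(m-triple is (0,0,0) — same symbol as above.)
⇒ 4πI² = 16/45
I = (+1)√(16/45/(4π)) = 0.16820883

0.168209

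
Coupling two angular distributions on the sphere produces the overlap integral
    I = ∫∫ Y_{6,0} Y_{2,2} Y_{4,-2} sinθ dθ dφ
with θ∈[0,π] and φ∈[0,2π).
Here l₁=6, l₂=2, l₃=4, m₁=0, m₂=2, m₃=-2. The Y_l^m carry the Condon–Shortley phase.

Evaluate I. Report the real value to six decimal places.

0.061597

Rules hold: Σm=0, L=12 even, 4≤4≤8.
N = 13·5·9 = 585
Δ = 4!·8!·0!/13! = 1/6435
Racah Σ t=2..2: t=2:+1/2304 = 1/2304
⇒ 3j(6 2 4; 0 0 0)² = 5/143, sgn +1
Racah Σ t=4..4: t=4:+1/34560 = 1/34560
⇒ 3j(6 2 4; 0 2 -2)² = 1/429, sgn +1
4πI² = N·(3j₀)²·(3jₘ)² = 75/1573
I = +1·√(0.0476796/4π) = 0.06159725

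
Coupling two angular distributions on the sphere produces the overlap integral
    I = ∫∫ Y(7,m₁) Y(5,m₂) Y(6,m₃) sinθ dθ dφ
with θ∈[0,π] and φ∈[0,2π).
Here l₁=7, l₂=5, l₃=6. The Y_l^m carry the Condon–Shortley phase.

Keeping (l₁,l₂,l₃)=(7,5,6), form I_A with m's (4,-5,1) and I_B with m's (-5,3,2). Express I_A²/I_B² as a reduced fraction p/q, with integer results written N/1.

2450/9

l's match ⇒ only the (l;m) 3-j factors differ between A and B.
A: triangle coeff Δ(7,5,6) = 1/174594420; Σ_t [0,0]: t=0:+1/12441600 = 1/12441600; (3j)²=245/12597 [(7 5 6; 4 -5 1)], sign=-1
B: triangle coeff Δ(7,5,6) = 1/174594420; Σ_t [4,6]: t=4:+1/46448640 t=5:−1/3628800 t=6:+1/4147200 = -1/77414400; (3j)²=3/41990 [(7 5 6; -5 3 2)], sign=-1
I_A²/I_B² = (245/12597)/(3/41990) = 2450/9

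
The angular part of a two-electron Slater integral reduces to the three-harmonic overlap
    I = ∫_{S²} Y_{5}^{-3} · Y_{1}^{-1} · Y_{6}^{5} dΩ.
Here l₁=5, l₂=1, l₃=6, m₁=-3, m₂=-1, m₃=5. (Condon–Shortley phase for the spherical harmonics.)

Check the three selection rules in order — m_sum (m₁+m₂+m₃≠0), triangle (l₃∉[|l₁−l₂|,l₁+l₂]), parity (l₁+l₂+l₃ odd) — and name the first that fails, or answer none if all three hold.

azimuthal sum: -3 − 1 + 5 = 1  ✗
4 ≤ 6 ≤ 6 (triangle on l)
L = 5 + 1 + 6 = 12 (even)

m_sum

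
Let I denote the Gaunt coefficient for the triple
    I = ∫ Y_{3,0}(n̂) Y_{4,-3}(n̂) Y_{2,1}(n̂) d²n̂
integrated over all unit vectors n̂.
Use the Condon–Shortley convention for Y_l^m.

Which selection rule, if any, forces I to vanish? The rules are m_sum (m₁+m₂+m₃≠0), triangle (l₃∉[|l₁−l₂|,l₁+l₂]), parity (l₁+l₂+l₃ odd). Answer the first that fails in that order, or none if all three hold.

m_sum

Σmᵢ = -2  ✗
l₃∈[|l₁−l₂|,l₁+l₂]=[1,7], have l₃=2
Σlᵢ = 9 ⇒ odd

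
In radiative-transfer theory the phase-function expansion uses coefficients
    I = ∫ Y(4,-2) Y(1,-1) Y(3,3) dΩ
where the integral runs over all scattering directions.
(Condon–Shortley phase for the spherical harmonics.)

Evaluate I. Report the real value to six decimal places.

Checks pass: Σm=0; 8 even; l₃=3∈[3,5].
(2·4+1)(2·1+1)(2·3+1) = 189
Δ: 2! 6! 0! / 9! → 1/252
sum: t=1:−1/36 = -1/36
3j²(4 1 3; 0 0 0) = Δ·Π!·Σ² = 4/63  (sign +1)
sum: t=0:+1/1440 = 1/1440
3j²(4 1 3; -2 -1 3) = Δ·Π!·Σ² = 1/252  (sign +1)
combine: 4πI² = 189·4/63·1/252 = 1/21
take √, sign +1: I = 0.06155813

0.061558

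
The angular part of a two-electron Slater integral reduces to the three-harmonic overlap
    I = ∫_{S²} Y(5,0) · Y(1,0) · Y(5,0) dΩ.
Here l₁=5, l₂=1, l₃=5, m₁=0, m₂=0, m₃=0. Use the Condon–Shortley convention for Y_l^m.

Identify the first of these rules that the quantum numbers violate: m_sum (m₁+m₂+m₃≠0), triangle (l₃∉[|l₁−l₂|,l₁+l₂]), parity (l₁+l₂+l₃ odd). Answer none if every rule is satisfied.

m₁+m₂+m₃ = 0 + 0 + 0 = 0  ✓
triangle: |5−1|=4 ≤ l₃=5 ≤ 5+1=6  ✓
parity: l₁+l₂+l₃ = 11 is odd  ✗

parity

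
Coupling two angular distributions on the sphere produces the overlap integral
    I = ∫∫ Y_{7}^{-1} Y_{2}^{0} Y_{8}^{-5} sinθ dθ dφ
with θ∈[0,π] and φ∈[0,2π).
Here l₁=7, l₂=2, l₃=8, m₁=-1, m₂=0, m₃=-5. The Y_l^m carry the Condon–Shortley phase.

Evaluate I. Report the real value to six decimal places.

-1 + 0 − 5 = -6 ≠ 0: azimuthal integral kills it; I = 0

0.000000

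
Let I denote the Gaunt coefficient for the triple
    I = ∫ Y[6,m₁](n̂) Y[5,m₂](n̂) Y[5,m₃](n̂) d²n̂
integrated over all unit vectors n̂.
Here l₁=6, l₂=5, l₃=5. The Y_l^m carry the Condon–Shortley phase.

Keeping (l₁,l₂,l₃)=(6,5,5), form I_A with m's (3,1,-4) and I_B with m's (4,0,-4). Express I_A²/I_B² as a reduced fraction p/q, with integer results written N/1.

Shared (l₁,l₂,l₃)=(6,5,5): N and (l;000)² cancel in I_A²/I_B².
A: Δ = 6!·6!·4!/17! = 1/28588560; Racah Σ t=2..3: t=2:+1/138240 t=3:−1/155520 = 1/1244160; ⇒ 3j(6 5 5; 3 1 -4)² = 3/9724, sgn -1
B: Δ = 6!·6!·4!/17! = 1/28588560; Racah Σ t=1..2: t=1:−1/345600 t=2:+1/207360 = 1/518400; ⇒ 3j(6 5 5; 4 0 -4)² = 12/2431, sgn -1
I_A²/I_B² = (3/9724)/(12/2431) = 1/16

1/16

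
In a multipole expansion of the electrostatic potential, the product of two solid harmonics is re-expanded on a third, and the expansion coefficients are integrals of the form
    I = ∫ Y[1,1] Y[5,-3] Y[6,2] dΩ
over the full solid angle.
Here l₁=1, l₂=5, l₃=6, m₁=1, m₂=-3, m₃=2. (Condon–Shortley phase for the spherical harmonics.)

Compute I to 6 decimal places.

0.100084

Checks pass: Σm=0; 12 even; l₃=6∈[4,6].
(2·1+1)(2·5+1)(2·6+1) = 429
Δ: 0! 2! 10! / 13! → 1/858
sum: t=0:+1/14400 = 1/14400
3j²(1 5 6; 0 0 0) = Δ·Π!·Σ² = 6/143  (sign +1)
sum: t=0:+1/161280 = 1/161280
3j²(1 5 6; 1 -3 2) = Δ·Π!·Σ² = 1/143  (sign +1)
combine: 4πI² = 429·6/143·1/143 = 18/143
take √, sign +1: I = 0.10008369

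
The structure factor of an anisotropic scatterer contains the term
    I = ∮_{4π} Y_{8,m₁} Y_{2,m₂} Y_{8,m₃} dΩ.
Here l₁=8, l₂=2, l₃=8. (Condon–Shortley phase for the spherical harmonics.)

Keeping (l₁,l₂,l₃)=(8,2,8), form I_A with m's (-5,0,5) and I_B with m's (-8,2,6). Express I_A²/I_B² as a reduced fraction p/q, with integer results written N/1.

Same 8,2,8: normalisation and zero-m 3j drop out of the ratio.
A: Δ: 2! 14! 2! / 19! → 1/348840; sum: t=0:+1/24908083200 t=1:−1/958003200 t=2:+1/958003200 = 1/24908083200; 3j²(8 2 8; -5 0 5) = Δ·Π!·Σ² = 1/38760  (sign -1)
B: Δ: 2! 14! 2! / 19! → 1/348840; sum: t=2:+1/348713164800 = 1/348713164800; 3j²(8 2 8; -8 2 6) = Δ·Π!·Σ² = 2/969  (sign +1)
I_A²/I_B² = (1/38760)/(2/969) = 1/80

1/80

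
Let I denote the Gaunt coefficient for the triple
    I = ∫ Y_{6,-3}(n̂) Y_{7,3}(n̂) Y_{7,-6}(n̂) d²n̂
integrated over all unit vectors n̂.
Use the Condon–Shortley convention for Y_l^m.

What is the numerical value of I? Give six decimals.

0.000000

m-sum = -3 + 3 − 6 = -6 ≠ 0 ⇒ I = 0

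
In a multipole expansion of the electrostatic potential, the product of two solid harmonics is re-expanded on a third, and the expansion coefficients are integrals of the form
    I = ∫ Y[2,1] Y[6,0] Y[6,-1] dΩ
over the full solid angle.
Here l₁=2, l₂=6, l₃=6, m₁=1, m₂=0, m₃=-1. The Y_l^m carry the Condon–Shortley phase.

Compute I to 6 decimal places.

m-sum 0 ✓  L=14 even ✓  4≤6≤8 ✓
Π(2lᵢ+1) = 5×13×13 = 845
triangle coeff Δ(2,6,6) = 1/90090
Σ_t [0,2]: t=0:+1/69120 t=1:−1/14400 t=2:+1/69120 = -7/172800
(3j)²=14/715 [(2 6 6; 0 0 0)], sign=-1
Σ_t [0,1]: t=0:+1/34560 t=1:−1/28800 = -1/172800
(3j)²=1/1430 [(2 6 6; 1 0 -1)], sign=+1
⇒ 4πI² = 7/605
I = (-1)√(7/605/(4π)) = -0.03034355

-0.030344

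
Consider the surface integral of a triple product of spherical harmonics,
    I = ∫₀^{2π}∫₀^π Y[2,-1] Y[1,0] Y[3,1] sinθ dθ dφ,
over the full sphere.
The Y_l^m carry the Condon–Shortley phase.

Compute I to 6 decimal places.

m-sum 0 ✓  L=6 even ✓  1≤3≤3 ✓
Π(2lᵢ+1) = 5×3×7 = 105
triangle coeff Δ(2,1,3) = 1/105
Σ_t [0,0]: t=0:+1/4 = 1/4
(3j)²=3/35 [(2 1 3; 0 0 0)], sign=-1
Σ_t [0,0]: t=0:+1/6 = 1/6
(3j)²=8/105 [(2 1 3; -1 0 1)], sign=+1
⇒ 4πI² = 24/35
I = (-1)√(24/35/(4π)) = -0.23359668

-0.233597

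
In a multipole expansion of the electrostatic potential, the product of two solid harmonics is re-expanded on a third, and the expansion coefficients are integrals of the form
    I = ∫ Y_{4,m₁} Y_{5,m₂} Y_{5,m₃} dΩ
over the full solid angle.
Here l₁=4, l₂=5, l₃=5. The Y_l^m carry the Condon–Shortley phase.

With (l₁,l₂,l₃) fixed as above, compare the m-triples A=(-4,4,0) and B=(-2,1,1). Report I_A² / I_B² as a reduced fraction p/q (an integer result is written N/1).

9/10

l's match ⇒ only the (l;m) 3-j factors differ between A and B.
A: triangle coeff Δ(4,5,5) = 1/3153150; Σ_t [4,4]: t=4:+1/69120 = 1/69120; (3j)²=2/143 [(4 5 5; -4 4 0)], sign=-1
B: triangle coeff Δ(4,5,5) = 1/3153150; Σ_t [2,4]: t=2:+1/4608 t=3:−1/1296 t=4:+1/4608 = -7/20736; (3j)²=20/1287 [(4 5 5; -2 1 1)], sign=-1
I_A²/I_B² = (2/143)/(20/1287) = 9/10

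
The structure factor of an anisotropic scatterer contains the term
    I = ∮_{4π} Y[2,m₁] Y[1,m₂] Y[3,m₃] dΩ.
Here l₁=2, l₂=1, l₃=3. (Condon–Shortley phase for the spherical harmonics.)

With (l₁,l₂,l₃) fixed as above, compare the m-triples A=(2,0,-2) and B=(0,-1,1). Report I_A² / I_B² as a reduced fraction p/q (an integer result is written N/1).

Same 2,1,3: normalisation and zero-m 3j drop out of the ratio.
A: Δ: 0! 4! 2! / 7! → 1/105; sum: t=0:+1/24 = 1/24; 3j²(2 1 3; 2 0 -2) = Δ·Π!·Σ² = 1/21  (sign -1)
B: Δ: 0! 4! 2! / 7! → 1/105; sum: t=0:+1/8 = 1/8; 3j²(2 1 3; 0 -1 1) = Δ·Π!·Σ² = 2/35  (sign +1)
I_A²/I_B² = (1/21)/(2/35) = 5/6

5/6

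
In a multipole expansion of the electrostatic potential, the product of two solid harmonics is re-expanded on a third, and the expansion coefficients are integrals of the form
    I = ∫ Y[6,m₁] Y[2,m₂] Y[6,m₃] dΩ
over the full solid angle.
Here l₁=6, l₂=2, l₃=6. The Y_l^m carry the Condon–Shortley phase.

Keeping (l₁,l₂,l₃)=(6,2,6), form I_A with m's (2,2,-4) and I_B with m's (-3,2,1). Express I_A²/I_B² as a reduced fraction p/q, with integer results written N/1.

3/4

Same 6,2,6: normalisation and zero-m 3j drop out of the ratio.
A: Δ: 2! 10! 2! / 15! → 1/90090; sum: t=2:+1/322560 = 1/322560; 3j²(6 2 6; 2 2 -4) = Δ·Π!·Σ² = 18/1001  (sign +1)
B: Δ: 2! 10! 2! / 15! → 1/90090; sum: t=2:+1/120960 = 1/120960; 3j²(6 2 6; -3 2 1) = Δ·Π!·Σ² = 24/1001  (sign -1)
I_A²/I_B² = (18/1001)/(24/1001) = 3/4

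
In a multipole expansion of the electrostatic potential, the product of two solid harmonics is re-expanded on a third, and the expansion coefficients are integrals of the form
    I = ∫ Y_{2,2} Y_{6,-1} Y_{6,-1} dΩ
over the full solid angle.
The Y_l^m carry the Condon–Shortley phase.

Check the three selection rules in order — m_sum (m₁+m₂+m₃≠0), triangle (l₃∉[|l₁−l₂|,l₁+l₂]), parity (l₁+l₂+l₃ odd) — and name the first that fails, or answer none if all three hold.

none

azimuthal sum: 2 − 1 − 1 = 0  ✓
4 ≤ 6 ≤ 8 (triangle on l)  ✓
L = 2 + 6 + 6 = 14 (even)  ✓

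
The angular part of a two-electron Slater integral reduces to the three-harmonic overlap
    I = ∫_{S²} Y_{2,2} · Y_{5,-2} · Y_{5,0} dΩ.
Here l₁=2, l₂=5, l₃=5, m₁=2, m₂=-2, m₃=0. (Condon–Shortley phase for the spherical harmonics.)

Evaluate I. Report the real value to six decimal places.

-0.191372

Checks pass: Σm=0; 12 even; l₃=5∈[3,7].
(2·2+1)(2·5+1)(2·5+1) = 605
Δ: 2! 2! 8! / 13! → 1/38610
sum: t=0:+1/2880 t=1:−1/576 t=2:+1/2880 = -1/960
3j²(2 5 5; 0 0 0) = Δ·Π!·Σ² = 10/429  (sign +1)
sum: t=0:+1/2880 = 1/2880
3j²(2 5 5; 2 -2 0) = Δ·Π!·Σ² = 14/429  (sign -1)
combine: 4πI² = 605·10/429·14/429 = 700/1521
take √, sign -1: I = -0.19137248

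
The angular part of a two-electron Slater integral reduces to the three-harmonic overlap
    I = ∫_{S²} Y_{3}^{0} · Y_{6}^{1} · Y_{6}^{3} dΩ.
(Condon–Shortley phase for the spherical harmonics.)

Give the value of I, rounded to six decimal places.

0.000000

Σmᵢ = 4 ≠ 0, so the φ-integral vanishes; I = 0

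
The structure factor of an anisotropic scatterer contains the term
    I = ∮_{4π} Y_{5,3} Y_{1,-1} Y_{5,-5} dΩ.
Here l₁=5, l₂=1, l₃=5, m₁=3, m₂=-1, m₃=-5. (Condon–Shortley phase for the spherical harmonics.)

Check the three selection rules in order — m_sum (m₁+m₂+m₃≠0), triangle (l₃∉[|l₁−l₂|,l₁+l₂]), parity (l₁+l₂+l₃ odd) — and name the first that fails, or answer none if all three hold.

Σmᵢ = -3  ✗
l₃∈[|l₁−l₂|,l₁+l₂]=[4,6], have l₃=5
Σlᵢ = 11 ⇒ odd

m_sum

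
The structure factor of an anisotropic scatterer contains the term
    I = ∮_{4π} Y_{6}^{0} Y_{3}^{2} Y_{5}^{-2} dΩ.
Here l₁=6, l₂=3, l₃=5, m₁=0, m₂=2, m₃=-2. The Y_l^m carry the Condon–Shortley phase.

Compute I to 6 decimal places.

-0.165130

m-sum 0 ✓  L=14 even ✓  3≤5≤9 ✓
Π(2lᵢ+1) = 13×7×11 = 1001
triangle coeff Δ(6,3,5) = 1/675675
Σ_t [1,3]: t=1:−1/8640 t=2:+1/2304 t=3:−1/8640 = 7/34560
(3j)²=7/429 [(6 3 5; 0 0 0)], sign=-1
Σ_t [3,4]: t=3:−1/8640 t=4:+1/34560 = -1/11520
(3j)²=3/143 [(6 3 5; 0 2 -2)], sign=+1
⇒ 4πI² = 49/143
I = (-1)√(49/143/(4π)) = -0.16512966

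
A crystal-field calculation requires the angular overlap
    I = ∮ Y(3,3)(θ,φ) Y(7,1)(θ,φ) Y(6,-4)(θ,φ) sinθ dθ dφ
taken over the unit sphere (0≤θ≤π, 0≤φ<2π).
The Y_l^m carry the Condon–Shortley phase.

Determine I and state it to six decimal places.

Rules hold: Σm=0, L=16 even, 4≤6≤10.
N = 7·15·13 = 1365
Δ = 4!·2!·10!/17! = 1/2042040
Racah Σ t=1..3: t=1:−1/207360 t=2:+1/57600 t=3:−1/207360 = 1/129600
⇒ 3j(3 7 6; 0 0 0)² = 168/12155, sgn +1
Racah Σ t=0..0: t=0:+1/3870720 = 1/3870720
⇒ 3j(3 7 6; 3 1 -4)² = 675/136136, sgn +1
4πI² = N·(3j₀)²·(3jₘ)² = 42525/454597
I = +1·√(0.0935444/4π) = 0.08627877

0.086279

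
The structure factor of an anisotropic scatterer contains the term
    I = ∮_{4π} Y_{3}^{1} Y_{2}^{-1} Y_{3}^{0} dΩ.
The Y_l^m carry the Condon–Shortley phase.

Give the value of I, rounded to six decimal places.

-0.059471

Checks pass: Σm=0; 8 even; l₃=3∈[1,5].
(2·3+1)(2·2+1)(2·3+1) = 245
Δ: 2! 4! 2! / 9! → 1/3780
sum: t=0:+1/24 t=1:−1/4 t=2:+1/24 = -1/6
3j²(3 2 3; 0 0 0) = Δ·Π!·Σ² = 4/105  (sign +1)
sum: t=0:+1/8 t=1:−1/12 = 1/24
3j²(3 2 3; 1 -1 0) = Δ·Π!·Σ² = 1/210  (sign -1)
combine: 4πI² = 245·4/105·1/210 = 2/45
take √, sign -1: I = -0.05947080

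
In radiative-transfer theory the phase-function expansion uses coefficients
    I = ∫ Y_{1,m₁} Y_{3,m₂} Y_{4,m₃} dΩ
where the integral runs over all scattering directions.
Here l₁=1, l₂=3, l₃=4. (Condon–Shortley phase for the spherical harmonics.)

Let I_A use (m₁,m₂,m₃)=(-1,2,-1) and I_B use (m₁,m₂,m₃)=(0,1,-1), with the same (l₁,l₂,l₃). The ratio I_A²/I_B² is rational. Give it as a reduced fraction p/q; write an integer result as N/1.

Shared (l₁,l₂,l₃)=(1,3,4): N and (l;000)² cancel in I_A²/I_B².
A: Δ = 0!·2!·6!/9! = 1/252; Racah Σ t=0..0: t=0:+1/240 = 1/240; ⇒ 3j(1 3 4; -1 2 -1)² = 1/84, sgn -1
B: Δ = 0!·2!·6!/9! = 1/252; Racah Σ t=0..0: t=0:+1/48 = 1/48; ⇒ 3j(1 3 4; 0 1 -1)² = 5/84, sgn -1
I_A²/I_B² = (1/84)/(5/84) = 1/5

1/5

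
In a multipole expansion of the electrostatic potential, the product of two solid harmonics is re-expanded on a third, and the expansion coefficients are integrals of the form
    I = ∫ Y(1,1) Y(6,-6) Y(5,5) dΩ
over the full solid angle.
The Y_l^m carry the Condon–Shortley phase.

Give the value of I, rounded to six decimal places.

Checks pass: Σm=0; 12 even; l₃=5∈[5,7].
(2·1+1)(2·6+1)(2·5+1) = 429
Δ: 2! 0! 10! / 13! → 1/858
sum: t=1:−1/14400 = -1/14400
3j²(1 6 5; 0 0 0) = Δ·Π!·Σ² = 6/143  (sign +1)
sum: t=0:+1/7257600 = 1/7257600
3j²(1 6 5; 1 -6 5) = Δ·Π!·Σ² = 1/13  (sign +1)
combine: 4πI² = 429·6/143·1/13 = 18/13
take √, sign +1: I = 0.33194004

0.331940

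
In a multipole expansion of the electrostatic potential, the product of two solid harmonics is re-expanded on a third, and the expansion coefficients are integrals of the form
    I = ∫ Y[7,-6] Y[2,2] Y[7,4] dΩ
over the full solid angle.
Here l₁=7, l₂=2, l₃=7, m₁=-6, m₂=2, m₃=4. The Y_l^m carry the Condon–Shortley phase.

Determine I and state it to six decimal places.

-0.106948

m-sum 0 ✓  L=16 even ✓  5≤7≤9 ✓
Π(2lᵢ+1) = 15×5×15 = 1125
triangle coeff Δ(7,2,7) = 1/185640
Σ_t [0,2]: t=0:+1/2419200 t=1:−1/518400 t=2:+1/2419200 = -1/907200
(3j)²=56/3315 [(7 2 7; 0 0 0)], sign=+1
Σ_t [2,2]: t=2:+1/159667200 = 1/159667200
(3j)²=9/1190 [(7 2 7; -6 2 4)], sign=-1
⇒ 4πI² = 540/3757
I = (-1)√(540/3757/(4π)) = -0.10694768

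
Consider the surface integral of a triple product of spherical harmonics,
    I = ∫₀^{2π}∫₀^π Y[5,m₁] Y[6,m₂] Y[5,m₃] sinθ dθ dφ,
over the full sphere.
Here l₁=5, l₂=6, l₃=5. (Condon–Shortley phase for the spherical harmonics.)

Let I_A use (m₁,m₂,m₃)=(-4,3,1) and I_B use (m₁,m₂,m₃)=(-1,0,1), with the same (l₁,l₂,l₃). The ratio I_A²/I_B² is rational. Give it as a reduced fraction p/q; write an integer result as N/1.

5/16

l's match ⇒ only the (l;m) 3-j factors differ between A and B.
A: triangle coeff Δ(5,6,5) = 1/28588560; Σ_t [5,6]: t=5:−1/138240 t=6:+1/155520 = -1/1244160; (3j)²=3/9724 [(5 6 5; -4 3 1)], sign=-1
B: triangle coeff Δ(5,6,5) = 1/28588560; Σ_t [2,6]: t=2:+1/55296 t=3:−1/7776 t=4:+1/9216 t=5:−1/86400 t=6:+1/12441600 = -7/518400; (3j)²=12/12155 [(5 6 5; -1 0 1)], sign=-1
I_A²/I_B² = (3/9724)/(12/12155) = 5/16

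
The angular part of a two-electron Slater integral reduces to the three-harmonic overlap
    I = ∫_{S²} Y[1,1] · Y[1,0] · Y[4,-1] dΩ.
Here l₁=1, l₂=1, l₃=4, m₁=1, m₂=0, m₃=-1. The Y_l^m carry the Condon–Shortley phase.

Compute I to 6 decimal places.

0.000000

triangle: need 0≤l₃≤2, have 4; I=0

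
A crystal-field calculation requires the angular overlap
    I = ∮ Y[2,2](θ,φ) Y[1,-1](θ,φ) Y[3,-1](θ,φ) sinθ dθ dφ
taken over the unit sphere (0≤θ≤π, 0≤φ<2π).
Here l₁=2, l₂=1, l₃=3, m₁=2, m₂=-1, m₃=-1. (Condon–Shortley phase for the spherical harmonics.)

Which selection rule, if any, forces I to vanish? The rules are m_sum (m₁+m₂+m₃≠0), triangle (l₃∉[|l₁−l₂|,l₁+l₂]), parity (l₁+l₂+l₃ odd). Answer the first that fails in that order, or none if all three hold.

none

Σmᵢ = 0  ✓
l₃∈[|l₁−l₂|,l₁+l₂]=[1,3], have l₃=3  ✓
Σlᵢ = 6 ⇒ even  ✓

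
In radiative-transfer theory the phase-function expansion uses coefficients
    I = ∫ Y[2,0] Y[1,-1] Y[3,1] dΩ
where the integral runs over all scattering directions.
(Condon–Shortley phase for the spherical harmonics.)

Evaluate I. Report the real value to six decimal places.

-0.202301

Rules hold: Σm=0, L=6 even, 1≤3≤3.
N = 5·3·7 = 105
Δ = 0!·4!·2!/7! = 1/105
Racah Σ t=0..0: t=0:+1/4 = 1/4
⇒ 3j(2 1 3; 0 0 0)² = 3/35, sgn -1
Racah Σ t=0..0: t=0:+1/8 = 1/8
⇒ 3j(2 1 3; 0 -1 1)² = 2/35, sgn +1
4πI² = N·(3j₀)²·(3jₘ)² = 18/35
I = -1·√(0.514286/4π) = -0.20230066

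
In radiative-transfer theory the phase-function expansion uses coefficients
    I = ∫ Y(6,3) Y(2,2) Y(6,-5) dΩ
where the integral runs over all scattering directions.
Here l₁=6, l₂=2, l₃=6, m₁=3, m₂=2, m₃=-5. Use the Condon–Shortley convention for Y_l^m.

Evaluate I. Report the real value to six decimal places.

0.120286

m-sum 0 ✓  L=14 even ✓  4≤6≤8 ✓
Π(2lᵢ+1) = 13×5×13 = 845
triangle coeff Δ(6,2,6) = 1/90090
Σ_t [0,2]: t=0:+1/69120 t=1:−1/14400 t=2:+1/69120 = -7/172800
(3j)²=14/715 [(6 2 6; 0 0 0)], sign=-1
Σ_t [2,2]: t=2:+1/1451520 = 1/1451520
(3j)²=1/91 [(6 2 6; 3 2 -5)], sign=-1
⇒ 4πI² = 2/11
I = (+1)√(2/11/(4π)) = 0.12028562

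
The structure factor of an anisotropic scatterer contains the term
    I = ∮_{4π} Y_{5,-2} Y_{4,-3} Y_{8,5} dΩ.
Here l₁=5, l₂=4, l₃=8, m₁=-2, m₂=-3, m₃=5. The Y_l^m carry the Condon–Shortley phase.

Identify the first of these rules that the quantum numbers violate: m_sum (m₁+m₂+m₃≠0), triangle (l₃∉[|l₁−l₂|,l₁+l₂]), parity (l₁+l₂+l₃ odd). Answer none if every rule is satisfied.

parity

azimuthal sum: -2 − 3 + 5 = 0  ✓
1 ≤ 8 ≤ 9 (triangle on l)  ✓
L = 5 + 4 + 8 = 17 (odd)  ✗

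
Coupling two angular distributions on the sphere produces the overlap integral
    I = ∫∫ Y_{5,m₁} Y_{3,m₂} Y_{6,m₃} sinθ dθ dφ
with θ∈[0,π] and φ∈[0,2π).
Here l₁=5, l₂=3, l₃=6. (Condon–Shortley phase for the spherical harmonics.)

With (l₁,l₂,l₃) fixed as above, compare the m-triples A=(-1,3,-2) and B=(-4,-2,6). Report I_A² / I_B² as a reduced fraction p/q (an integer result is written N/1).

l's match ⇒ only the (l;m) 3-j factors differ between A and B.
A: triangle coeff Δ(5,3,6) = 1/675675; Σ_t [2,2]: t=2:+1/27648 = 1/27648; (3j)²=10/429 [(5 3 6; -1 3 -2)], sign=+1
B: triangle coeff Δ(5,3,6) = 1/675675; Σ_t [1,1]: t=1:−1/967680 = -1/967680; (3j)²=3/91 [(5 3 6; -4 -2 6)], sign=-1
I_A²/I_B² = (10/429)/(3/91) = 70/99

70/99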